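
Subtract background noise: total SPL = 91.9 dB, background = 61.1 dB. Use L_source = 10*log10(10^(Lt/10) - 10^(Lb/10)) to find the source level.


10^(91.9/10) = 1.54882e+09
10^(61.1/10) = 1.28825e+06
Difference = 1.54882e+09 - 1.28825e+06 = 1.54753e+09
L_source = 10*log10(1.54753e+09) = 91.896 dB


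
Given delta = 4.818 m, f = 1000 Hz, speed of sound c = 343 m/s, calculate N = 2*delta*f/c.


N = 2*delta*f/c = 2*delta/lambda, where lambda = c/f
lambda = 343 / 1000 = 0.343 m
N = 2 * 4.818 / 0.343 = 28.093


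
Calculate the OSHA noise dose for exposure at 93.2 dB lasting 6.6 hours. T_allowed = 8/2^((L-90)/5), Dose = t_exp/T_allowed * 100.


T_allowed = 8 / 2^((93.2 - 90)/5) = 5.1337 hr
Dose = 6.6 / 5.1337 * 100 = 128.56 %


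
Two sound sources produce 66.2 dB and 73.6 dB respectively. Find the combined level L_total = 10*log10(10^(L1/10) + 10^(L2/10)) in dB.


10^(66.2/10) = 4.16869e+06
10^(73.6/10) = 2.29087e+07
Sum = 4.16869e+06 + 2.29087e+07 = 2.70774e+07
L_total = 10*log10(2.70774e+07) = 74.326 dB


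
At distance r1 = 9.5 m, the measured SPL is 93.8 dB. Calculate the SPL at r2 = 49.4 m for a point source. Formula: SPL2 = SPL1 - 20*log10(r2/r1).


r2/r1 = 49.4/9.5 = 5.2
Correction = 20*log10(5.2) = 14.3201 dB
SPL2 = 93.8 - 14.3201 = 79.48 dB


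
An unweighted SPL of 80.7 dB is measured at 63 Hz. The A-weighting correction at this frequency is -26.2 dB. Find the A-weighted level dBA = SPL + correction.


A-weighting table: 63 Hz -> -26.2 dB correction
SPL_A = SPL + correction = 80.7 + (-26.2) = 54.5 dBA


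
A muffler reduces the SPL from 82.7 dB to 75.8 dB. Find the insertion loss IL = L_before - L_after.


Insertion loss = SPL without muffler - SPL with muffler
IL = 82.7 - 75.8 = 6.9 dB


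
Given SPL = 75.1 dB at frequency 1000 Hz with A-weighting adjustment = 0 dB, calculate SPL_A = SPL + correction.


A-weighting table: 1000 Hz -> 0 dB correction
SPL_A = SPL + correction = 75.1 + (0) = 75.1 dBA


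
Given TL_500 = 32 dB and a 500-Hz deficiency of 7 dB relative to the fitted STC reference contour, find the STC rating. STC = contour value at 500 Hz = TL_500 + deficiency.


By ASTM E413, STC = value of the fitted reference contour at 500 Hz.
Contour value at 500 Hz = TL_500 + deficiency = 32 + 7 = 39
STC = 39


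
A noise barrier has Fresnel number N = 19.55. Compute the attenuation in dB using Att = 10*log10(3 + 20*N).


3 + 20*N = 3 + 20*19.55 = 394
Att = 10*log10(394) = 25.955 dB


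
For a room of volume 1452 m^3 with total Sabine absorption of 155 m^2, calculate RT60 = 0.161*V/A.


RT60 = 0.161 * 1452 / 155 = 1.5082 s


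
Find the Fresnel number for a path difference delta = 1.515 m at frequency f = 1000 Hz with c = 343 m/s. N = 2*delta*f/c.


N = 2*delta*f/c = 2*delta/lambda, where lambda = c/f
lambda = 343 / 1000 = 0.343 m
N = 2 * 1.515 / 0.343 = 8.8338


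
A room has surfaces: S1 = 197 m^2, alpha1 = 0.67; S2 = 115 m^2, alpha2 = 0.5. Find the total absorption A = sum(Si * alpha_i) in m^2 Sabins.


197 * 0.67 = 131.99
115 * 0.5 = 57.5
A_total = 131.99 + 57.5 = 189.49 m^2


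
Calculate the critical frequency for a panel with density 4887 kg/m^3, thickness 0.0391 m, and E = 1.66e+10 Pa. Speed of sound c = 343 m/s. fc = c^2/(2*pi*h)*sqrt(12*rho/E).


12*rho/E = 12*4887/1.66e+10 = 3.53277e-06
sqrt(12*rho/E) = sqrt(3.53277e-06) = 0.00187957
c^2/(2*pi*h) = 343^2/(2*pi*0.0391) = 478885
fc = 478885 * 0.00187957 = 900.1 Hz


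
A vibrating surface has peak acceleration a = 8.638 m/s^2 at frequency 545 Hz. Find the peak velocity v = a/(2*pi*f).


omega = 2*pi*f = 2*pi*545 = 3424.34 rad/s
v = a / omega = 8.638 / 3424.34 = 0.0025225 m/s


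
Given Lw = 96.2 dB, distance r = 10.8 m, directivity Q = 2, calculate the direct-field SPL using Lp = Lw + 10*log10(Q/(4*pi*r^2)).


4*pi*r^2 = 4*pi*10.8^2 = 1465.74 m^2
Q / (4*pi*r^2) = 2 / 1465.74 = 0.0013645
Lp = 96.2 + 10*log10(0.0013645) = 67.55 dB


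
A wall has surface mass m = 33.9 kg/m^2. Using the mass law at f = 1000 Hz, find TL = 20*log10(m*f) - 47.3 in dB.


m * f = 33.9 * 1000 = 33900
20*log10(33900) = 90.604 dB
TL = 90.604 - 47.3 = 43.304 dB


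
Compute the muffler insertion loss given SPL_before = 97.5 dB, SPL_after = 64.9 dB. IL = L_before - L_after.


Insertion loss = SPL without muffler - SPL with muffler
IL = 97.5 - 64.9 = 32.6 dB


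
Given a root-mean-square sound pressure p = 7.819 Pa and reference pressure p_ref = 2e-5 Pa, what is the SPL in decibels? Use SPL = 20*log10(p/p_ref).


p / p_ref = 7.819 / 2e-5 = 390950
SPL = 20 * log10(390950) = 111.84 dB


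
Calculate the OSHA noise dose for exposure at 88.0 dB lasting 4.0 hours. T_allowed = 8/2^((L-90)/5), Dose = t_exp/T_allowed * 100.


T_allowed = 8 / 2^((88.0 - 90)/5) = 10.5561 hr
Dose = 4.0 / 10.5561 * 100 = 37.893 %


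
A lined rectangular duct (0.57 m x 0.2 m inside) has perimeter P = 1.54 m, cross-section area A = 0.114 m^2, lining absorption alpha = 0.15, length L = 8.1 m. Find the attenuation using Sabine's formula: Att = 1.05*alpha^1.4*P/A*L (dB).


alpha^1.4 = 0.15^1.4 = 0.0702308
Attenuation rate = 1.05 * alpha^1.4 * P / A
= 1.05 * 0.0702308 * 1.54 / 0.114 = 0.996168 dB/m
Total Att = 0.996168 * 8.1 = 8.069 dB


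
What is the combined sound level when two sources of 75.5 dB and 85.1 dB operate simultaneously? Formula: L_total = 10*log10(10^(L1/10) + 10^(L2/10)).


10^(75.5/10) = 3.54813e+07
10^(85.1/10) = 3.23594e+08
Sum = 3.54813e+07 + 3.23594e+08 = 3.59075e+08
L_total = 10*log10(3.59075e+08) = 85.552 dB


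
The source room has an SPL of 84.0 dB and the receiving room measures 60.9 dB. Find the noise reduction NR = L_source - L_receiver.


NR = L_source - L_receiver (difference between source and receiving room levels)
NR = 84.0 - 60.9 = 23.1 dB


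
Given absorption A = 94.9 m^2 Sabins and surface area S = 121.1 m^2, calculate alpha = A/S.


Absorption coefficient = absorbed power / incident power
alpha = A / S = 94.9 / 121.1 = 0.78365


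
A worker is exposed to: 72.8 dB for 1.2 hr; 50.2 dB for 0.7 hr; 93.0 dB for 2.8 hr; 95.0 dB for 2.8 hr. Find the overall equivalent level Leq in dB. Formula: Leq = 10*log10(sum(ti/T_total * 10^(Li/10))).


T_total = 1.2 + 0.7 + 2.8 + 2.8 = 7.5 hr
(1.2/7.5) * 10^(72.8/10) = 3.04874e+06
(0.7/7.5) * 10^(50.2/10) = 9773.2
(2.8/7.5) * 10^(93.0/10) = 7.44898e+08
(2.8/7.5) * 10^(95.0/10) = 1.18058e+09
Sum = 3.04874e+06 + 9773.2 + 7.44898e+08 + 1.18058e+09 = 1.92854e+09
Leq = 10*log10(1.92854e+09) = 92.852 dB


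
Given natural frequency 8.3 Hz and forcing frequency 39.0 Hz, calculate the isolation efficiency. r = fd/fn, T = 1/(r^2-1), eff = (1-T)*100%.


r = 39.0 / 8.3 = 4.6988
r^2 - 1 = 4.6988^2 - 1 = 21.0787
T = 1/21.0787 = 0.0474413
Efficiency = (1 - 0.0474413)*100 = 95.256 %


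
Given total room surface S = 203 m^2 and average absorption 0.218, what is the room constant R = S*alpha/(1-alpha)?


R = 203 * 0.218 / (1 - 0.218) = 56.591 m^2


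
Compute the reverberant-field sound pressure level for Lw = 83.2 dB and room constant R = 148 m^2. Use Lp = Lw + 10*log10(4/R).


4/R = 4/148 = 0.027027
Lp = 83.2 + 10*log10(0.027027) = 67.518 dB


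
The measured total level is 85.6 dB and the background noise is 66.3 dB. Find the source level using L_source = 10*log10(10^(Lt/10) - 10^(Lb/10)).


10^(85.6/10) = 3.63078e+08
10^(66.3/10) = 4.2658e+06
Difference = 3.63078e+08 - 4.2658e+06 = 3.58812e+08
L_source = 10*log10(3.58812e+08) = 85.549 dB


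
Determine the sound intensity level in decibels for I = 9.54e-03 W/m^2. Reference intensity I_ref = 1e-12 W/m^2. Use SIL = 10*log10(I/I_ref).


I / I_ref = 9.54e-03 / 1e-12 = 9.54e+09
SIL = 10 * log10(9.54e+09) = 99.795 dB


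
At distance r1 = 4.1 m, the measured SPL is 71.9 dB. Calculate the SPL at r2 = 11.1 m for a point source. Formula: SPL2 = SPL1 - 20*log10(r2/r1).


r2/r1 = 11.1/4.1 = 2.70732
Correction = 20*log10(2.70732) = 8.65079 dB
SPL2 = 71.9 - 8.65079 = 63.249 dB


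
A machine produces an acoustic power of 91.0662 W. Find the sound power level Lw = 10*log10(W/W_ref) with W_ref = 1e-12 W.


W / W_ref = 91.0662 / 1e-12 = 9.10662e+13
Lw = 10 * log10(9.10662e+13) = 139.59 dB


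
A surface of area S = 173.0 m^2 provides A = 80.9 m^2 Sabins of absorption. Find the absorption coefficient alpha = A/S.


Absorption coefficient = absorbed power / incident power
alpha = A / S = 80.9 / 173.0 = 0.46763


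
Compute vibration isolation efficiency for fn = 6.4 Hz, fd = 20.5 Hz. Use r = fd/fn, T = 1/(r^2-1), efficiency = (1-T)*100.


r = 20.5 / 6.4 = 3.20312
r^2 - 1 = 3.20312^2 - 1 = 9.25998
T = 1/9.25998 = 0.107992
Efficiency = (1 - 0.107992)*100 = 89.201 %


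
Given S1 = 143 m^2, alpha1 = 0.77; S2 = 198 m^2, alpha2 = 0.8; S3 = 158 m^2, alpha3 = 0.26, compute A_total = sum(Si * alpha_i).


143 * 0.77 = 110.11
198 * 0.8 = 158.4
158 * 0.26 = 41.08
A_total = 110.11 + 158.4 + 41.08 = 309.59 m^2


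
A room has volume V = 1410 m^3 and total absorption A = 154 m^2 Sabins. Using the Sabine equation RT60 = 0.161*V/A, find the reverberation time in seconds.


RT60 = 0.161 * 1410 / 154 = 1.4741 s


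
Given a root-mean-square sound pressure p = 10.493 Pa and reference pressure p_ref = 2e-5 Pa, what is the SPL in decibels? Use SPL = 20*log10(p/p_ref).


p / p_ref = 10.493 / 2e-5 = 524650
SPL = 20 * log10(524650) = 114.4 dB


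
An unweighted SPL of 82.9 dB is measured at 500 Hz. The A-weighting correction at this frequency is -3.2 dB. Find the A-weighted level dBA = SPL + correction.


A-weighting table: 500 Hz -> -3.2 dB correction
SPL_A = SPL + correction = 82.9 + (-3.2) = 79.7 dBA


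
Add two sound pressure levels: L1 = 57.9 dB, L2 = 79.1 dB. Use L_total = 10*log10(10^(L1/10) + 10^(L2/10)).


10^(57.9/10) = 616595
10^(79.1/10) = 8.12831e+07
Sum = 616595 + 8.12831e+07 = 8.18997e+07
L_total = 10*log10(8.18997e+07) = 79.133 dB


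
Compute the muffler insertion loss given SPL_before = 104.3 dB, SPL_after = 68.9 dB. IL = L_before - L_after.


Insertion loss = SPL without muffler - SPL with muffler
IL = 104.3 - 68.9 = 35.4 dB


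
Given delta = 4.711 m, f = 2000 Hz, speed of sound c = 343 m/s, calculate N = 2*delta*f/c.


N = 2*delta*f/c = 2*delta/lambda, where lambda = c/f
lambda = 343 / 2000 = 0.1715 m
N = 2 * 4.711 / 0.1715 = 54.939


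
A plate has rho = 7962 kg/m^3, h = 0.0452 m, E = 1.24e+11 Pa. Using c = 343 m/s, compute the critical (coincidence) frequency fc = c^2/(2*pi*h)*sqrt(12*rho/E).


12*rho/E = 12*7962/1.24e+11 = 7.70516e-07
sqrt(12*rho/E) = sqrt(7.70516e-07) = 0.00087779
c^2/(2*pi*h) = 343^2/(2*pi*0.0452) = 414257
fc = 414257 * 0.00087779 = 363.63 Hz


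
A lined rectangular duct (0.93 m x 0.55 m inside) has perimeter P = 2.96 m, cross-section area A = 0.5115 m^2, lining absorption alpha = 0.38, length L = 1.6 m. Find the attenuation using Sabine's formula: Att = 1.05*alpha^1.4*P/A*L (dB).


alpha^1.4 = 0.38^1.4 = 0.258046
Attenuation rate = 1.05 * alpha^1.4 * P / A
= 1.05 * 0.258046 * 2.96 / 0.5115 = 1.56795 dB/m
Total Att = 1.56795 * 1.6 = 2.5087 dB


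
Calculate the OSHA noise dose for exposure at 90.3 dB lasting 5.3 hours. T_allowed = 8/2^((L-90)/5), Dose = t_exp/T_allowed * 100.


T_allowed = 8 / 2^((90.3 - 90)/5) = 7.67411 hr
Dose = 5.3 / 7.67411 * 100 = 69.063 %


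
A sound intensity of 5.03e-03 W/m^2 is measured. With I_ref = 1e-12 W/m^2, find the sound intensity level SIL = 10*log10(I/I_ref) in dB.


I / I_ref = 5.03e-03 / 1e-12 = 5.03e+09
SIL = 10 * log10(5.03e+09) = 97.016 dB


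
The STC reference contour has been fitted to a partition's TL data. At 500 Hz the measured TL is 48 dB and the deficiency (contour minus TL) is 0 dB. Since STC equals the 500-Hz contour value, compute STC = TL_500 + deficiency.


By ASTM E413, STC = value of the fitted reference contour at 500 Hz.
Contour value at 500 Hz = TL_500 + deficiency = 48 + 0 = 48
STC = 48


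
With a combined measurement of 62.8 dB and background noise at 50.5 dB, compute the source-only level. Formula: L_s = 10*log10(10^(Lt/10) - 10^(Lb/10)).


10^(62.8/10) = 1.90546e+06
10^(50.5/10) = 112202
Difference = 1.90546e+06 - 112202 = 1.79326e+06
L_source = 10*log10(1.79326e+06) = 62.536 dB


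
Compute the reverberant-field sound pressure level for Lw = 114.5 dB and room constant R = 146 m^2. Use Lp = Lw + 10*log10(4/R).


4/R = 4/146 = 0.0273973
Lp = 114.5 + 10*log10(0.0273973) = 98.877 dB


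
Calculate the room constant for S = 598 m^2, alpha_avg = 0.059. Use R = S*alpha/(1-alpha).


R = 598 * 0.059 / (1 - 0.059) = 37.494 m^2


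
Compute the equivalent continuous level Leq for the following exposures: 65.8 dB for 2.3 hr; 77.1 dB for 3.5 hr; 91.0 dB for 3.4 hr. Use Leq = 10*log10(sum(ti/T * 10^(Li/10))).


T_total = 2.3 + 3.5 + 3.4 = 9.2 hr
(2.3/9.2) * 10^(65.8/10) = 950473
(3.5/9.2) * 10^(77.1/10) = 1.9511e+07
(3.4/9.2) * 10^(91.0/10) = 4.65255e+08
Sum = 950473 + 1.9511e+07 + 4.65255e+08 = 4.85716e+08
Leq = 10*log10(4.85716e+08) = 86.864 dB


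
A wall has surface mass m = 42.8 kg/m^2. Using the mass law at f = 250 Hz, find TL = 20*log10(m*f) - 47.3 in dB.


m * f = 42.8 * 250 = 10700
20*log10(10700) = 80.5877 dB
TL = 80.5877 - 47.3 = 33.288 dB


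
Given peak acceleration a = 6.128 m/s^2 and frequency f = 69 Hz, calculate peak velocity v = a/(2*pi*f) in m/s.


omega = 2*pi*f = 2*pi*69 = 433.54 rad/s
v = a / omega = 6.128 / 433.54 = 0.014135 m/s


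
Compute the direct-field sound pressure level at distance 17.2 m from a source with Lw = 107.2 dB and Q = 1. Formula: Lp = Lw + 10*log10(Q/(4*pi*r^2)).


4*pi*r^2 = 4*pi*17.2^2 = 3717.64 m^2
Q / (4*pi*r^2) = 1 / 3717.64 = 0.000268988
Lp = 107.2 + 10*log10(0.000268988) = 71.497 dB


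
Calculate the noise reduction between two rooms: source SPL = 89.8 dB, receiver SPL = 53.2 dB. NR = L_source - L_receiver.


NR = L_source - L_receiver (difference between source and receiving room levels)
NR = 89.8 - 53.2 = 36.6 dB


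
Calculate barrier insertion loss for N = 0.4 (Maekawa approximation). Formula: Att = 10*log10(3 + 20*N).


3 + 20*N = 3 + 20*0.4 = 11
Att = 10*log10(11) = 10.414 dB


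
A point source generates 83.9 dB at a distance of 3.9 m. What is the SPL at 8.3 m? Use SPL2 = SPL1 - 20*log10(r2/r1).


r2/r1 = 8.3/3.9 = 2.12821
Correction = 20*log10(2.12821) = 6.56029 dB
SPL2 = 83.9 - 6.56029 = 77.34 dB


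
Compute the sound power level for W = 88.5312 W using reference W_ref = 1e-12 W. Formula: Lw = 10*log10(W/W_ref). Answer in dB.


W / W_ref = 88.5312 / 1e-12 = 8.85312e+13
Lw = 10 * log10(8.85312e+13) = 139.47 dB


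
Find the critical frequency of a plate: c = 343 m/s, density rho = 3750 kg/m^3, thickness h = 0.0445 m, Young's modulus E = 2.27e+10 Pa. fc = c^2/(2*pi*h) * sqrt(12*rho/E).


12*rho/E = 12*3750/2.27e+10 = 1.98238e-06
sqrt(12*rho/E) = sqrt(1.98238e-06) = 0.00140797
c^2/(2*pi*h) = 343^2/(2*pi*0.0445) = 420773
fc = 420773 * 0.00140797 = 592.44 Hz


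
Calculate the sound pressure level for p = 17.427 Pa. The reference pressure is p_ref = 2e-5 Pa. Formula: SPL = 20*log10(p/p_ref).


p / p_ref = 17.427 / 2e-5 = 871350
SPL = 20 * log10(871350) = 118.8 dB


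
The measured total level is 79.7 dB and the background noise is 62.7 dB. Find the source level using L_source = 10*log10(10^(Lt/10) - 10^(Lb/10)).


10^(79.7/10) = 9.33254e+07
10^(62.7/10) = 1.86209e+06
Difference = 9.33254e+07 - 1.86209e+06 = 9.14633e+07
L_source = 10*log10(9.14633e+07) = 79.612 dB


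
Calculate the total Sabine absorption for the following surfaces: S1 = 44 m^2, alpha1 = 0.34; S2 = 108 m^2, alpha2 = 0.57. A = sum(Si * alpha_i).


44 * 0.34 = 14.96
108 * 0.57 = 61.56
A_total = 14.96 + 61.56 = 76.52 m^2


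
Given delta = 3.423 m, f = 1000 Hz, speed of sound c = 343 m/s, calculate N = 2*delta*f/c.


N = 2*delta*f/c = 2*delta/lambda, where lambda = c/f
lambda = 343 / 1000 = 0.343 m
N = 2 * 3.423 / 0.343 = 19.959


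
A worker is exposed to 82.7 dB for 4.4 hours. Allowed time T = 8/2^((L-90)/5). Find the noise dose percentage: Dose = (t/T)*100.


T_allowed = 8 / 2^((82.7 - 90)/5) = 22.0087 hr
Dose = 4.4 / 22.0087 * 100 = 19.992 %


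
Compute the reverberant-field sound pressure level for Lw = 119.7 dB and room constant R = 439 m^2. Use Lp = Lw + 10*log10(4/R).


4/R = 4/439 = 0.00911162
Lp = 119.7 + 10*log10(0.00911162) = 99.296 dB


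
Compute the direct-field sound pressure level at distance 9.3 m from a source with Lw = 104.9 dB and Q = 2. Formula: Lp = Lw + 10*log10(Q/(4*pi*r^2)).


4*pi*r^2 = 4*pi*9.3^2 = 1086.87 m^2
Q / (4*pi*r^2) = 2 / 1086.87 = 0.00184015
Lp = 104.9 + 10*log10(0.00184015) = 77.549 dB


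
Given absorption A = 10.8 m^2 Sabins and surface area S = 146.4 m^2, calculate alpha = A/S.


Absorption coefficient = absorbed power / incident power
alpha = A / S = 10.8 / 146.4 = 0.07377


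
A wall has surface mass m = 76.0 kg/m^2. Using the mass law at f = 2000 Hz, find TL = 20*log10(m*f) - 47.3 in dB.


m * f = 76.0 * 2000 = 152000
20*log10(152000) = 103.637 dB
TL = 103.637 - 47.3 = 56.337 dB


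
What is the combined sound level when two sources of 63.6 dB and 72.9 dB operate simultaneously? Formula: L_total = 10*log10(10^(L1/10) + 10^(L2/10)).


10^(63.6/10) = 2.29087e+06
10^(72.9/10) = 1.94984e+07
Sum = 2.29087e+06 + 1.94984e+07 = 2.17893e+07
L_total = 10*log10(2.17893e+07) = 73.382 dB


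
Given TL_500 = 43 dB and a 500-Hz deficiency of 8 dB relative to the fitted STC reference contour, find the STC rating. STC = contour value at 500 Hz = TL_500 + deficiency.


By ASTM E413, STC = value of the fitted reference contour at 500 Hz.
Contour value at 500 Hz = TL_500 + deficiency = 43 + 8 = 51
STC = 51


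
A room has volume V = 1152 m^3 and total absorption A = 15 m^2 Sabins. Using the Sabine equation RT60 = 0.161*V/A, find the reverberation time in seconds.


RT60 = 0.161 * 1152 / 15 = 12.365 s


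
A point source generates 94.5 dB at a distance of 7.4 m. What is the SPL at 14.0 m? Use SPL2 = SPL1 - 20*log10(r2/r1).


r2/r1 = 14.0/7.4 = 1.89189
Correction = 20*log10(1.89189) = 5.53792 dB
SPL2 = 94.5 - 5.53792 = 88.962 dB


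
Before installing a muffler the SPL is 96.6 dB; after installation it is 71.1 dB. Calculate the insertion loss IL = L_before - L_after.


Insertion loss = SPL without muffler - SPL with muffler
IL = 96.6 - 71.1 = 25.5 dB


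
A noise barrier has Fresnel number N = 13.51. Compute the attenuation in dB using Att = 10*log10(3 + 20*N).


3 + 20*N = 3 + 20*13.51 = 273.2
Att = 10*log10(273.2) = 24.365 dB


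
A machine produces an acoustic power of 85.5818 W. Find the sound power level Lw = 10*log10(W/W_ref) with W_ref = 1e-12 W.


W / W_ref = 85.5818 / 1e-12 = 8.55818e+13
Lw = 10 * log10(8.55818e+13) = 139.32 dB


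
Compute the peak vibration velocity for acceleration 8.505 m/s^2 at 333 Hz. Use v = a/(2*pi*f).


omega = 2*pi*f = 2*pi*333 = 2092.3 rad/s
v = a / omega = 8.505 / 2092.3 = 0.0040649 m/s


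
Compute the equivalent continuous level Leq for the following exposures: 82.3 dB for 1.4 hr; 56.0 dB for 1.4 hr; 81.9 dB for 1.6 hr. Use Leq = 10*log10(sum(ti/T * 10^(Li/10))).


T_total = 1.4 + 1.4 + 1.6 = 4.4 hr
(1.4/4.4) * 10^(82.3/10) = 5.4035e+07
(1.4/4.4) * 10^(56.0/10) = 126670
(1.6/4.4) * 10^(81.9/10) = 5.63206e+07
Sum = 5.4035e+07 + 126670 + 5.63206e+07 = 1.10482e+08
Leq = 10*log10(1.10482e+08) = 80.433 dB


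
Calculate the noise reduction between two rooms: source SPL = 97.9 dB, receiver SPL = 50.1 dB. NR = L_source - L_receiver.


NR = L_source - L_receiver (difference between source and receiving room levels)
NR = 97.9 - 50.1 = 47.8 dB


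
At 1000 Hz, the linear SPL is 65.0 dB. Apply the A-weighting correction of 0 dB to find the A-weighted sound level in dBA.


A-weighting table: 1000 Hz -> 0 dB correction
SPL_A = SPL + correction = 65.0 + (0) = 65 dBA


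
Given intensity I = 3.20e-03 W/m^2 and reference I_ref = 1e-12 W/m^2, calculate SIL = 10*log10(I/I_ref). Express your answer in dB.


I / I_ref = 3.20e-03 / 1e-12 = 3.2e+09
SIL = 10 * log10(3.2e+09) = 95.051 dB


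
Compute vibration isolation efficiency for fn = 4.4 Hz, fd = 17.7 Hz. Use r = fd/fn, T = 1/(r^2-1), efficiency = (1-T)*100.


r = 17.7 / 4.4 = 4.02273
r^2 - 1 = 4.02273^2 - 1 = 15.1824
T = 1/15.1824 = 0.0658657
Efficiency = (1 - 0.0658657)*100 = 93.413 %


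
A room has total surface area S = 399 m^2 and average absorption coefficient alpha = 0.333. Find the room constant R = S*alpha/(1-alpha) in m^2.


R = 399 * 0.333 / (1 - 0.333) = 199.2 m^2


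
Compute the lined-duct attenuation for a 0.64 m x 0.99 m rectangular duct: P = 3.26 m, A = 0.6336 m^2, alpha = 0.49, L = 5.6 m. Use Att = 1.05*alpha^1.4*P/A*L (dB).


alpha^1.4 = 0.49^1.4 = 0.368362
Attenuation rate = 1.05 * alpha^1.4 * P / A
= 1.05 * 0.368362 * 3.26 / 0.6336 = 1.99006 dB/m
Total Att = 1.99006 * 5.6 = 11.144 dB


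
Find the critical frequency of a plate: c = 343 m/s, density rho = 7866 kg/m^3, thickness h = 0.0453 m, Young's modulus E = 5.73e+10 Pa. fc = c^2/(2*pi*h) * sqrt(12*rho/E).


12*rho/E = 12*7866/5.73e+10 = 1.64733e-06
sqrt(12*rho/E) = sqrt(1.64733e-06) = 0.00128348
c^2/(2*pi*h) = 343^2/(2*pi*0.0453) = 413343
fc = 413343 * 0.00128348 = 530.52 Hz


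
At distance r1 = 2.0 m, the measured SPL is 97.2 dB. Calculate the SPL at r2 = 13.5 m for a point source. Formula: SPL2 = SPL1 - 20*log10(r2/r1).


r2/r1 = 13.5/2.0 = 6.75
Correction = 20*log10(6.75) = 16.5861 dB
SPL2 = 97.2 - 16.5861 = 80.614 dB


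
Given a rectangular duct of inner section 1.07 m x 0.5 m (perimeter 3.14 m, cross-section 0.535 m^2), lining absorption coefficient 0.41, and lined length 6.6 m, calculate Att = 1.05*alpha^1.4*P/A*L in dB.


alpha^1.4 = 0.41^1.4 = 0.28701
Attenuation rate = 1.05 * alpha^1.4 * P / A
= 1.05 * 0.28701 * 3.14 / 0.535 = 1.76873 dB/m
Total Att = 1.76873 * 6.6 = 11.674 dB


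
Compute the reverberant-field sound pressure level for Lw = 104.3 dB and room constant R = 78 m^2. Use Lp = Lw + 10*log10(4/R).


4/R = 4/78 = 0.0512821
Lp = 104.3 + 10*log10(0.0512821) = 91.4 dB


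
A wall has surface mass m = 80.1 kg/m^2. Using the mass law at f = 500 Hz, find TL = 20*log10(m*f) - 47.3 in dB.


m * f = 80.1 * 500 = 40050
20*log10(40050) = 92.0521 dB
TL = 92.0521 - 47.3 = 44.752 dB


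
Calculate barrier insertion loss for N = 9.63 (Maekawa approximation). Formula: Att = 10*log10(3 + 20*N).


3 + 20*N = 3 + 20*9.63 = 195.6
Att = 10*log10(195.6) = 22.914 dB


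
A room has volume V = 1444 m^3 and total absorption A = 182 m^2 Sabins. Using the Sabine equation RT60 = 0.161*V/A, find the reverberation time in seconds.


RT60 = 0.161 * 1444 / 182 = 1.2774 s


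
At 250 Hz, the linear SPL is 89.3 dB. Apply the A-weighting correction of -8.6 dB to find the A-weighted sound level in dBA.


A-weighting table: 250 Hz -> -8.6 dB correction
SPL_A = SPL + correction = 89.3 + (-8.6) = 80.7 dBA


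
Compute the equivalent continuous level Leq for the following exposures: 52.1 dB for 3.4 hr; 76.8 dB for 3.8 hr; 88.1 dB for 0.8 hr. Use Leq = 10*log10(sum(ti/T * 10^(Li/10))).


T_total = 3.4 + 3.8 + 0.8 = 8.0 hr
(3.4/8.0) * 10^(52.1/10) = 68926.9
(3.8/8.0) * 10^(76.8/10) = 2.27349e+07
(0.8/8.0) * 10^(88.1/10) = 6.45654e+07
Sum = 68926.9 + 2.27349e+07 + 6.45654e+07 = 8.73692e+07
Leq = 10*log10(8.73692e+07) = 79.414 dB


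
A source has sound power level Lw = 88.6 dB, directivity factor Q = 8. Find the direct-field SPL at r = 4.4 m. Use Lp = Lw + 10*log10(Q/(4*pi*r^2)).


4*pi*r^2 = 4*pi*4.4^2 = 243.285 m^2
Q / (4*pi*r^2) = 8 / 243.285 = 0.0328832
Lp = 88.6 + 10*log10(0.0328832) = 73.77 dB


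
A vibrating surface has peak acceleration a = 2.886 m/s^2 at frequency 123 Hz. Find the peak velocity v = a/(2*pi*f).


omega = 2*pi*f = 2*pi*123 = 772.832 rad/s
v = a / omega = 2.886 / 772.832 = 0.0037343 m/s


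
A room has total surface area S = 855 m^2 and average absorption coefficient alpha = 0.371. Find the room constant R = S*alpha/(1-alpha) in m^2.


R = 855 * 0.371 / (1 - 0.371) = 504.3 m^2


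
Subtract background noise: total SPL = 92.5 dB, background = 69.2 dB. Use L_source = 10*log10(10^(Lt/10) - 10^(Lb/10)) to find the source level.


10^(92.5/10) = 1.77828e+09
10^(69.2/10) = 8.31764e+06
Difference = 1.77828e+09 - 8.31764e+06 = 1.76996e+09
L_source = 10*log10(1.76996e+09) = 92.48 dB


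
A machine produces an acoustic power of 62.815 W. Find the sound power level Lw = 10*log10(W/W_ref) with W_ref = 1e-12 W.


W / W_ref = 62.815 / 1e-12 = 6.2815e+13
Lw = 10 * log10(6.2815e+13) = 137.98 dB


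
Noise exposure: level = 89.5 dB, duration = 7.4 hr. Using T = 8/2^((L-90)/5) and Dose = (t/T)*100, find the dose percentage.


T_allowed = 8 / 2^((89.5 - 90)/5) = 8.57419 hr
Dose = 7.4 / 8.57419 * 100 = 86.306 %


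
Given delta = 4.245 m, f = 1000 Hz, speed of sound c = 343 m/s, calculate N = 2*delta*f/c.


N = 2*delta*f/c = 2*delta/lambda, where lambda = c/f
lambda = 343 / 1000 = 0.343 m
N = 2 * 4.245 / 0.343 = 24.752


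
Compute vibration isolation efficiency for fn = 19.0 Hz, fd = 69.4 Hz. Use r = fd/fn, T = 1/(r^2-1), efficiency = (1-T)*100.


r = 69.4 / 19.0 = 3.65263
r^2 - 1 = 3.65263^2 - 1 = 12.3417
T = 1/12.3417 = 0.0810261
Efficiency = (1 - 0.0810261)*100 = 91.897 %


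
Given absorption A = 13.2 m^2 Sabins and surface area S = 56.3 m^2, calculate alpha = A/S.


Absorption coefficient = absorbed power / incident power
alpha = A / S = 13.2 / 56.3 = 0.23446


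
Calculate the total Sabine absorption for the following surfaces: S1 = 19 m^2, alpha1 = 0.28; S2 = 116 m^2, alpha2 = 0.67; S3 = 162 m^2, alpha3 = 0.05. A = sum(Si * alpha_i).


19 * 0.28 = 5.32
116 * 0.67 = 77.72
162 * 0.05 = 8.1
A_total = 5.32 + 77.72 + 8.1 = 91.14 m^2


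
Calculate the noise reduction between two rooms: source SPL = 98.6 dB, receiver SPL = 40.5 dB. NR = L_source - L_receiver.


NR = L_source - L_receiver (difference between source and receiving room levels)
NR = 98.6 - 40.5 = 58.1 dB


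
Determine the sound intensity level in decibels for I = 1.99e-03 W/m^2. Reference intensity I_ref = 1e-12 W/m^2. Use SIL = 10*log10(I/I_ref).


I / I_ref = 1.99e-03 / 1e-12 = 1.99e+09
SIL = 10 * log10(1.99e+09) = 92.989 dB


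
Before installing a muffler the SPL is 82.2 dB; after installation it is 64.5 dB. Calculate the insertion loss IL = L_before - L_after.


Insertion loss = SPL without muffler - SPL with muffler
IL = 82.2 - 64.5 = 17.7 dB


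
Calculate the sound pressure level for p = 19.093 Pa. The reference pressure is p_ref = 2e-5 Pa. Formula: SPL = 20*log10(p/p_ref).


p / p_ref = 19.093 / 2e-5 = 954650
SPL = 20 * log10(954650) = 119.6 dB


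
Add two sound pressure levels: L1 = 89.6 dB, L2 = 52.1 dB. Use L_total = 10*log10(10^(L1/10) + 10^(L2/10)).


10^(89.6/10) = 9.12011e+08
10^(52.1/10) = 162181
Sum = 9.12011e+08 + 162181 = 9.12173e+08
L_total = 10*log10(9.12173e+08) = 89.601 dB


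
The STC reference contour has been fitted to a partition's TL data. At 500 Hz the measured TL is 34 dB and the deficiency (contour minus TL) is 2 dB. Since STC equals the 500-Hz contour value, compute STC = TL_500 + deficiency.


By ASTM E413, STC = value of the fitted reference contour at 500 Hz.
Contour value at 500 Hz = TL_500 + deficiency = 34 + 2 = 36
STC = 36


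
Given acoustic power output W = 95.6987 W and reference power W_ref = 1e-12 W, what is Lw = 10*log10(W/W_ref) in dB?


W / W_ref = 95.6987 / 1e-12 = 9.56987e+13
Lw = 10 * log10(9.56987e+13) = 139.81 dB


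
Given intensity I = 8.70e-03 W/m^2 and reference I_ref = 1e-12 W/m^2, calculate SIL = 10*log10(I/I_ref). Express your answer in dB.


I / I_ref = 8.70e-03 / 1e-12 = 8.7e+09
SIL = 10 * log10(8.7e+09) = 99.395 dB


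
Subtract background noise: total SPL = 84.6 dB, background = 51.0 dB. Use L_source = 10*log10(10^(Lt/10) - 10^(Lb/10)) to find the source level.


10^(84.6/10) = 2.88403e+08
10^(51.0/10) = 125893
Difference = 2.88403e+08 - 125893 = 2.88277e+08
L_source = 10*log10(2.88277e+08) = 84.598 dB


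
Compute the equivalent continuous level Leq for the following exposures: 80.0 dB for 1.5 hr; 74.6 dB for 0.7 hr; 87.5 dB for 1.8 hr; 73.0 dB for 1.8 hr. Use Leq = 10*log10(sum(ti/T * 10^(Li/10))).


T_total = 1.5 + 0.7 + 1.8 + 1.8 = 5.8 hr
(1.5/5.8) * 10^(80.0/10) = 2.58621e+07
(0.7/5.8) * 10^(74.6/10) = 3.48073e+06
(1.8/5.8) * 10^(87.5/10) = 1.7452e+08
(1.8/5.8) * 10^(73.0/10) = 6.19219e+06
Sum = 2.58621e+07 + 3.48073e+06 + 1.7452e+08 + 6.19219e+06 = 2.10055e+08
Leq = 10*log10(2.10055e+08) = 83.223 dB


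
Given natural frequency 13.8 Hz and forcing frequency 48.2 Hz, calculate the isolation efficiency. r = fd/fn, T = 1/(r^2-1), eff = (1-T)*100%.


r = 48.2 / 13.8 = 3.49275
r^2 - 1 = 3.49275^2 - 1 = 11.1993
T = 1/11.1993 = 0.0892913
Efficiency = (1 - 0.0892913)*100 = 91.071 %


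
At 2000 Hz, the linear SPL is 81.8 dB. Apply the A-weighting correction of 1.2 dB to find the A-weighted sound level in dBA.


A-weighting table: 2000 Hz -> 1.2 dB correction
SPL_A = SPL + correction = 81.8 + (1.2) = 83 dBA


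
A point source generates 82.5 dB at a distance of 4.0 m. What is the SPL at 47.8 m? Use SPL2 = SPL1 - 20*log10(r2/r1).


r2/r1 = 47.8/4.0 = 11.95
Correction = 20*log10(11.95) = 21.5474 dB
SPL2 = 82.5 - 21.5474 = 60.953 dB


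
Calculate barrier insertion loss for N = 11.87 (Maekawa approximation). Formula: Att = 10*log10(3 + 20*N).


3 + 20*N = 3 + 20*11.87 = 240.4
Att = 10*log10(240.4) = 23.809 dB


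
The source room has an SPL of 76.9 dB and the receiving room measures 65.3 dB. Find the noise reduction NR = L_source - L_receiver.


NR = L_source - L_receiver (difference between source and receiving room levels)
NR = 76.9 - 65.3 = 11.6 dB


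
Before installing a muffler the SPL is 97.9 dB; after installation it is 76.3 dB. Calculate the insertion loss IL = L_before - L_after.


Insertion loss = SPL without muffler - SPL with muffler
IL = 97.9 - 76.3 = 21.6 dB


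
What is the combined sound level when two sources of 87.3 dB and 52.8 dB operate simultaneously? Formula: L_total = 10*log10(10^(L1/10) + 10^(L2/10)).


10^(87.3/10) = 5.37032e+08
10^(52.8/10) = 190546
Sum = 5.37032e+08 + 190546 = 5.37223e+08
L_total = 10*log10(5.37223e+08) = 87.302 dB


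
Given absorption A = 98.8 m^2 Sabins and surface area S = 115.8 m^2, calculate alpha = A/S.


Absorption coefficient = absorbed power / incident power
alpha = A / S = 98.8 / 115.8 = 0.8532


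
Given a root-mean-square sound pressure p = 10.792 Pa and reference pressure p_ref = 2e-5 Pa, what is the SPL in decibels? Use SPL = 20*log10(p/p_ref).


p / p_ref = 10.792 / 2e-5 = 539600
SPL = 20 * log10(539600) = 114.64 dB


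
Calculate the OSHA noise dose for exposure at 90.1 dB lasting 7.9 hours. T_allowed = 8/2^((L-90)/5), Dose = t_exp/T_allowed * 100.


T_allowed = 8 / 2^((90.1 - 90)/5) = 7.88986 hr
Dose = 7.9 / 7.88986 * 100 = 100.13 %


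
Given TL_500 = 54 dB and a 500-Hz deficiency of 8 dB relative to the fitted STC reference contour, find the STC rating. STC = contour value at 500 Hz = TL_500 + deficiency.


By ASTM E413, STC = value of the fitted reference contour at 500 Hz.
Contour value at 500 Hz = TL_500 + deficiency = 54 + 8 = 62
STC = 62


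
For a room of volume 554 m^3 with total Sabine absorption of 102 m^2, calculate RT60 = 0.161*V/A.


RT60 = 0.161 * 554 / 102 = 0.87445 s


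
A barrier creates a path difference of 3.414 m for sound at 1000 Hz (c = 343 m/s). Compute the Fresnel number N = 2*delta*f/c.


N = 2*delta*f/c = 2*delta/lambda, where lambda = c/f
lambda = 343 / 1000 = 0.343 m
N = 2 * 3.414 / 0.343 = 19.907


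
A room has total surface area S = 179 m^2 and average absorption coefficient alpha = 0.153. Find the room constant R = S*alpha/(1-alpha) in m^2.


R = 179 * 0.153 / (1 - 0.153) = 32.334 m^2


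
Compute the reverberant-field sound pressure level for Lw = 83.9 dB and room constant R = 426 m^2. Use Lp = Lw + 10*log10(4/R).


4/R = 4/426 = 0.00938967
Lp = 83.9 + 10*log10(0.00938967) = 63.627 dB


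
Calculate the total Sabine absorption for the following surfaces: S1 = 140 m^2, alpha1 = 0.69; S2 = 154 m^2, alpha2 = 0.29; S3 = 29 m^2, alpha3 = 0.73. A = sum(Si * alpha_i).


140 * 0.69 = 96.6
154 * 0.29 = 44.66
29 * 0.73 = 21.17
A_total = 96.6 + 44.66 + 21.17 = 162.43 m^2


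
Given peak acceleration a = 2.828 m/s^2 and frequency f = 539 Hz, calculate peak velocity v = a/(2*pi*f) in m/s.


omega = 2*pi*f = 2*pi*539 = 3386.64 rad/s
v = a / omega = 2.828 / 3386.64 = 0.00083505 m/s


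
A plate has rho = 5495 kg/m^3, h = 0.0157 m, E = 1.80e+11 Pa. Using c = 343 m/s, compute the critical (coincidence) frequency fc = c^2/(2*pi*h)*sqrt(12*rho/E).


12*rho/E = 12*5495/1.80e+11 = 3.66333e-07
sqrt(12*rho/E) = sqrt(3.66333e-07) = 0.000605254
c^2/(2*pi*h) = 343^2/(2*pi*0.0157) = 1.19264e+06
fc = 1.19264e+06 * 0.000605254 = 721.85 Hz


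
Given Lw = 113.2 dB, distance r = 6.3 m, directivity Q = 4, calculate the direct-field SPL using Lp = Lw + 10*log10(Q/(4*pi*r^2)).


4*pi*r^2 = 4*pi*6.3^2 = 498.759 m^2
Q / (4*pi*r^2) = 4 / 498.759 = 0.00801991
Lp = 113.2 + 10*log10(0.00801991) = 92.242 dB


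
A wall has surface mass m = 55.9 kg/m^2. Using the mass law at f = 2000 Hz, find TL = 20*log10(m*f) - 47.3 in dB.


m * f = 55.9 * 2000 = 111800
20*log10(111800) = 100.969 dB
TL = 100.969 - 47.3 = 53.669 dB


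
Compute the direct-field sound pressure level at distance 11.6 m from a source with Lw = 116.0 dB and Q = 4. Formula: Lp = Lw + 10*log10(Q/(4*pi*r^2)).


4*pi*r^2 = 4*pi*11.6^2 = 1690.93 m^2
Q / (4*pi*r^2) = 4 / 1690.93 = 0.00236556
Lp = 116.0 + 10*log10(0.00236556) = 89.739 dB


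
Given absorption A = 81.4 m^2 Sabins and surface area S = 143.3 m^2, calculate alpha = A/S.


Absorption coefficient = absorbed power / incident power
alpha = A / S = 81.4 / 143.3 = 0.56804


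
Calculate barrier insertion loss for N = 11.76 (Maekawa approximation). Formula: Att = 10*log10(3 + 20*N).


3 + 20*N = 3 + 20*11.76 = 238.2
Att = 10*log10(238.2) = 23.769 dB


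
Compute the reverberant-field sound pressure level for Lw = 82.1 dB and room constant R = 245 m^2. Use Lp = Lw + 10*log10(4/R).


4/R = 4/245 = 0.0163265
Lp = 82.1 + 10*log10(0.0163265) = 64.229 dB


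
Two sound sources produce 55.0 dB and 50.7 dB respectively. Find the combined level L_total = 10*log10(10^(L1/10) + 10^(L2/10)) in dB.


10^(55.0/10) = 316228
10^(50.7/10) = 117490
Sum = 316228 + 117490 = 433718
L_total = 10*log10(433718) = 56.372 dB


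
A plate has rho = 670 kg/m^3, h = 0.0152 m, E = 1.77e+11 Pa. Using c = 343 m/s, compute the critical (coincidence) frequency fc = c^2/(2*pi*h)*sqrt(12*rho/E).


12*rho/E = 12*670/1.77e+11 = 4.54237e-08
sqrt(12*rho/E) = sqrt(4.54237e-08) = 0.000213128
c^2/(2*pi*h) = 343^2/(2*pi*0.0152) = 1.23187e+06
fc = 1.23187e+06 * 0.000213128 = 262.55 Hz


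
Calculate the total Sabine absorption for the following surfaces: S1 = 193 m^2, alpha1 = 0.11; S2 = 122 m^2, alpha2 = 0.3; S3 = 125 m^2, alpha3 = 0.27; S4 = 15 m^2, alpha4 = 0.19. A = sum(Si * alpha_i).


193 * 0.11 = 21.23
122 * 0.3 = 36.6
125 * 0.27 = 33.75
15 * 0.19 = 2.85
A_total = 21.23 + 36.6 + 33.75 + 2.85 = 94.43 m^2


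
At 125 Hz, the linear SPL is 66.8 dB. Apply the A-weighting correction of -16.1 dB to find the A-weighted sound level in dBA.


A-weighting table: 125 Hz -> -16.1 dB correction
SPL_A = SPL + correction = 66.8 + (-16.1) = 50.7 dBA


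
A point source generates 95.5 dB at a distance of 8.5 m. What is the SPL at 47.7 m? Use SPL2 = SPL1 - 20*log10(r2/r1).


r2/r1 = 47.7/8.5 = 5.61176
Correction = 20*log10(5.61176) = 14.982 dB
SPL2 = 95.5 - 14.982 = 80.518 dB


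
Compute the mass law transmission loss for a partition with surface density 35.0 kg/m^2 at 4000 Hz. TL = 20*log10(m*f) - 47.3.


m * f = 35.0 * 4000 = 140000
20*log10(140000) = 102.923 dB
TL = 102.923 - 47.3 = 55.623 dB


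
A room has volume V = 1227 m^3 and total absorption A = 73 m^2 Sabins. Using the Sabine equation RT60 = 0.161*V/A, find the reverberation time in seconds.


RT60 = 0.161 * 1227 / 73 = 2.7061 s


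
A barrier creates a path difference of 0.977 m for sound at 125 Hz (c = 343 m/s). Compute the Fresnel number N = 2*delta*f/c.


N = 2*delta*f/c = 2*delta/lambda, where lambda = c/f
lambda = 343 / 125 = 2.744 m
N = 2 * 0.977 / 2.744 = 0.7121


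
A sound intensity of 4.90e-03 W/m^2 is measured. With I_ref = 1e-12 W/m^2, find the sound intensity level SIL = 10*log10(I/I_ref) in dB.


I / I_ref = 4.90e-03 / 1e-12 = 4.9e+09
SIL = 10 * log10(4.9e+09) = 96.902 dB


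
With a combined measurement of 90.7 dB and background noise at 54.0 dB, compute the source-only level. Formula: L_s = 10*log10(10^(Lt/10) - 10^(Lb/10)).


10^(90.7/10) = 1.1749e+09
10^(54.0/10) = 251189
Difference = 1.1749e+09 - 251189 = 1.17465e+09
L_source = 10*log10(1.17465e+09) = 90.699 dB


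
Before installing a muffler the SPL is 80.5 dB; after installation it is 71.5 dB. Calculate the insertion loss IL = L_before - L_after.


Insertion loss = SPL without muffler - SPL with muffler
IL = 80.5 - 71.5 = 9 dB


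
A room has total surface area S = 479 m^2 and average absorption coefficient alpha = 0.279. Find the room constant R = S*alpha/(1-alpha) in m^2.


R = 479 * 0.279 / (1 - 0.279) = 185.36 m^2


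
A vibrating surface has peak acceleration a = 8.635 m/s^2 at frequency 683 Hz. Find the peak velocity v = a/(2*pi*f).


omega = 2*pi*f = 2*pi*683 = 4291.42 rad/s
v = a / omega = 8.635 / 4291.42 = 0.0020122 m/s


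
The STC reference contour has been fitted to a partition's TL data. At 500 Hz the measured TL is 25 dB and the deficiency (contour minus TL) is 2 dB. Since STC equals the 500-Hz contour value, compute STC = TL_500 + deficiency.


By ASTM E413, STC = value of the fitted reference contour at 500 Hz.
Contour value at 500 Hz = TL_500 + deficiency = 25 + 2 = 27
STC = 27


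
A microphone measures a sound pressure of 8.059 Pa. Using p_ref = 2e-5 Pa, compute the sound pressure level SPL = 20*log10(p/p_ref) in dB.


p / p_ref = 8.059 / 2e-5 = 402950
SPL = 20 * log10(402950) = 112.11 dB


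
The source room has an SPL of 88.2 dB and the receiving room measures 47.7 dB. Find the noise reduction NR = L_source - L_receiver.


NR = L_source - L_receiver (difference between source and receiving room levels)
NR = 88.2 - 47.7 = 40.5 dB


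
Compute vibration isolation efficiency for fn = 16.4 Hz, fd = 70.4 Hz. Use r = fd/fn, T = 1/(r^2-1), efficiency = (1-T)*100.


r = 70.4 / 16.4 = 4.29268
r^2 - 1 = 4.29268^2 - 1 = 17.4271
T = 1/17.4271 = 0.0573819
Efficiency = (1 - 0.0573819)*100 = 94.262 %


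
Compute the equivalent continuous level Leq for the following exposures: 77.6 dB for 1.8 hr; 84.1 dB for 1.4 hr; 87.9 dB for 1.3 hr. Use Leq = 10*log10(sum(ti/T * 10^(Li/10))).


T_total = 1.8 + 1.4 + 1.3 = 4.5 hr
(1.8/4.5) * 10^(77.6/10) = 2.30176e+07
(1.4/4.5) * 10^(84.1/10) = 7.99679e+07
(1.3/4.5) * 10^(87.9/10) = 1.78127e+08
Sum = 2.30176e+07 + 7.99679e+07 + 1.78127e+08 = 2.81112e+08
Leq = 10*log10(2.81112e+08) = 84.489 dB


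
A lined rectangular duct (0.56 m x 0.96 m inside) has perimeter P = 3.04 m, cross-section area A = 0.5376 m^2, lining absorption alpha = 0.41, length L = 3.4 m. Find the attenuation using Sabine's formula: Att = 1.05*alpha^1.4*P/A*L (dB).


alpha^1.4 = 0.41^1.4 = 0.28701
Attenuation rate = 1.05 * alpha^1.4 * P / A
= 1.05 * 0.28701 * 3.04 / 0.5376 = 1.70412 dB/m
Total Att = 1.70412 * 3.4 = 5.794 dB


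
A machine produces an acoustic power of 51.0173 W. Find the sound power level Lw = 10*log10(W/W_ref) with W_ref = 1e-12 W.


W / W_ref = 51.0173 / 1e-12 = 5.10173e+13
Lw = 10 * log10(5.10173e+13) = 137.08 dB
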